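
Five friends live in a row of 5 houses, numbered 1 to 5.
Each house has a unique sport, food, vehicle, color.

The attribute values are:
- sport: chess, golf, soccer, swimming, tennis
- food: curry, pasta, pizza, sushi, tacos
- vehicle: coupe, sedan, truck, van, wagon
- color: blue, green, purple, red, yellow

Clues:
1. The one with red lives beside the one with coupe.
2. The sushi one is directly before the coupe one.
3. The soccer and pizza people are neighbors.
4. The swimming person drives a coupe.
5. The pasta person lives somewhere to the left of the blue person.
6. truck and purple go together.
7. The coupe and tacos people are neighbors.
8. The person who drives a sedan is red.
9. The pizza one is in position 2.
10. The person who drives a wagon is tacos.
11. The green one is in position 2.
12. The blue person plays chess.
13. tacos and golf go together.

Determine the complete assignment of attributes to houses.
Solution:

House | Sport | Food | Vehicle | Color
--------------------------------------
  1   | soccer | sushi | sedan | red
  2   | swimming | pizza | coupe | green
  3   | golf | tacos | wagon | yellow
  4   | tennis | pasta | truck | purple
  5   | chess | curry | van | blue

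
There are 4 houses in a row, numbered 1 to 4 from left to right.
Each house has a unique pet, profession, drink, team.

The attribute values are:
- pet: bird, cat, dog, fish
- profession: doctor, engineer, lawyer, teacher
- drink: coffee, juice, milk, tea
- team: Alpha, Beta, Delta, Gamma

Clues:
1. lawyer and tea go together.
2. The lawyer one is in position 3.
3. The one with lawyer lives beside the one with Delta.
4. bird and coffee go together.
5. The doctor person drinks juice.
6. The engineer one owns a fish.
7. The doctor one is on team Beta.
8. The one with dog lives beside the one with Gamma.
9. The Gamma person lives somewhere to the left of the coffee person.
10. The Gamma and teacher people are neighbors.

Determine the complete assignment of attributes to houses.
Solution:

House | Pet | Profession | Drink | Team
---------------------------------------
  1   | fish | engineer | milk | Alpha
  2   | dog | doctor | juice | Beta
  3   | cat | lawyer | tea | Gamma
  4   | bird | teacher | coffee | Delta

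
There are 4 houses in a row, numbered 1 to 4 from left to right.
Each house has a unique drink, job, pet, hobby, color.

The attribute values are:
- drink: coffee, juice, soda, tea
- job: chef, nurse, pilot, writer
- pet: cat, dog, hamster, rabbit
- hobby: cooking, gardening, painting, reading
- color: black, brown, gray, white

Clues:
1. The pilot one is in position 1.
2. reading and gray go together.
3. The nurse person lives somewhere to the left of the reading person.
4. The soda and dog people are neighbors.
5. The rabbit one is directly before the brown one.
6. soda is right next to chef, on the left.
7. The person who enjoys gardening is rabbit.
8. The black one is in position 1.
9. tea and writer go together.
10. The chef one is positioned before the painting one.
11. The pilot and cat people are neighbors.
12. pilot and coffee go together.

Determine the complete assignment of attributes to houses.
Solution:

House | Drink | Job | Pet | Hobby | Color
-----------------------------------------
  1   | coffee | pilot | rabbit | gardening | black
  2   | soda | nurse | cat | cooking | brown
  3   | juice | chef | dog | reading | gray
  4   | tea | writer | hamster | painting | white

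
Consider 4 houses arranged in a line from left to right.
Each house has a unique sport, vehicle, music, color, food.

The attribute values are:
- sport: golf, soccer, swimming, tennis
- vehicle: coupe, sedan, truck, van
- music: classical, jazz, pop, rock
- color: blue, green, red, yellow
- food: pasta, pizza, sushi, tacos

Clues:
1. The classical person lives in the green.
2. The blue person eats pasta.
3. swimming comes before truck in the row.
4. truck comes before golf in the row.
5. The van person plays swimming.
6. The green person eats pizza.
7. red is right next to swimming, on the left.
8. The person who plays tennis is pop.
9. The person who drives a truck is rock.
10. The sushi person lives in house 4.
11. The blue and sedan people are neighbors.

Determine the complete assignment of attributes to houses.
Solution:

House | Sport | Vehicle | Music | Color | Food
----------------------------------------------
  1   | tennis | coupe | pop | red | tacos
  2   | swimming | van | classical | green | pizza
  3   | soccer | truck | rock | blue | pasta
  4   | golf | sedan | jazz | yellow | sushi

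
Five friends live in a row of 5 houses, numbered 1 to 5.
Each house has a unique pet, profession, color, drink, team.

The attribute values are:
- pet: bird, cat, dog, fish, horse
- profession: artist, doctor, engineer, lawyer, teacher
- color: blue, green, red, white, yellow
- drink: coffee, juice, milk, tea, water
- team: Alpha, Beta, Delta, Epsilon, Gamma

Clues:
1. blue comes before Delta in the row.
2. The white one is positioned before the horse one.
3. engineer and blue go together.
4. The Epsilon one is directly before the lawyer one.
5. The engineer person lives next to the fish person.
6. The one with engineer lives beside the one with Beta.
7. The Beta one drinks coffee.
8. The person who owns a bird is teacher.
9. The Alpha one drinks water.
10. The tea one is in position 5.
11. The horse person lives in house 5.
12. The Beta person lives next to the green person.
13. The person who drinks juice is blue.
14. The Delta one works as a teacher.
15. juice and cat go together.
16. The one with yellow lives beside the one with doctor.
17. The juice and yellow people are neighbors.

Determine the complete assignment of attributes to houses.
Solution:

House | Pet | Profession | Color | Drink | Team
-----------------------------------------------
  1   | cat | engineer | blue | juice | Epsilon
  2   | fish | lawyer | yellow | coffee | Beta
  3   | dog | doctor | green | water | Alpha
  4   | bird | teacher | white | milk | Delta
  5   | horse | artist | red | tea | Gamma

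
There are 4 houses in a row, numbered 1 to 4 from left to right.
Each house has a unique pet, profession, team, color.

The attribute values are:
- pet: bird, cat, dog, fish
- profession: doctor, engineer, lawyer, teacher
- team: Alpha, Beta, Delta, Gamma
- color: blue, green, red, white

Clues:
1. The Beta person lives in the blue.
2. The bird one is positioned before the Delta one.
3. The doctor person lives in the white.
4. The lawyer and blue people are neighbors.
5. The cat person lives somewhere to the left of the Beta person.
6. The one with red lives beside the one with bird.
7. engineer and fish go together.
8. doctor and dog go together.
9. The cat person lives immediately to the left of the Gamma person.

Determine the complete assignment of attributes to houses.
Solution:

House | Pet | Profession | Team | Color
---------------------------------------
  1   | cat | teacher | Alpha | red
  2   | bird | lawyer | Gamma | green
  3   | fish | engineer | Beta | blue
  4   | dog | doctor | Delta | white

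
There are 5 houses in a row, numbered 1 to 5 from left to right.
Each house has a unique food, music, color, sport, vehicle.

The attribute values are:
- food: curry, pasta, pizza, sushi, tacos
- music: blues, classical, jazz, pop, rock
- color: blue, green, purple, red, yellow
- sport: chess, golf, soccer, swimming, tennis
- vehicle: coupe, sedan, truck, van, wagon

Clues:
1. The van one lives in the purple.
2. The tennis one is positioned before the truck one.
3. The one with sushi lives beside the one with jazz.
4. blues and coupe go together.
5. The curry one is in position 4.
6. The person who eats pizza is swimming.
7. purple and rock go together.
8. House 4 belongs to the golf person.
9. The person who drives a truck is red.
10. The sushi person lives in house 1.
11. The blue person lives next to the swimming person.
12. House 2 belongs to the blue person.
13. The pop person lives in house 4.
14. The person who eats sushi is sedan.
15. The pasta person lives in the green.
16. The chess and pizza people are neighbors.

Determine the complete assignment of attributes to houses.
Solution:

House | Food | Music | Color | Sport | Vehicle
----------------------------------------------
  1   | sushi | classical | yellow | tennis | sedan
  2   | tacos | jazz | blue | chess | wagon
  3   | pizza | rock | purple | swimming | van
  4   | curry | pop | red | golf | truck
  5   | pasta | blues | green | soccer | coupe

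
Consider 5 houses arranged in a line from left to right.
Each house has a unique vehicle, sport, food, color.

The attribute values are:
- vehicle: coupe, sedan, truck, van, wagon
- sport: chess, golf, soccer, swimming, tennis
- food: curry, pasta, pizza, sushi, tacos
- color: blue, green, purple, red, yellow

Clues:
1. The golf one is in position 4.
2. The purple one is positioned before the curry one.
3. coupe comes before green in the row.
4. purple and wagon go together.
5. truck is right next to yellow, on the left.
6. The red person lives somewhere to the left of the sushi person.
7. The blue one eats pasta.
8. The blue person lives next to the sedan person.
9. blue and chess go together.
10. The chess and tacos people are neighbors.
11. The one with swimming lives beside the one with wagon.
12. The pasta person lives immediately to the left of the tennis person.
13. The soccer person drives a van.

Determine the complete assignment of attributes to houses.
Solution:

House | Vehicle | Sport | Food | Color
--------------------------------------
  1   | truck | chess | pasta | blue
  2   | sedan | tennis | tacos | yellow
  3   | coupe | swimming | pizza | red
  4   | wagon | golf | sushi | purple
  5   | van | soccer | curry | green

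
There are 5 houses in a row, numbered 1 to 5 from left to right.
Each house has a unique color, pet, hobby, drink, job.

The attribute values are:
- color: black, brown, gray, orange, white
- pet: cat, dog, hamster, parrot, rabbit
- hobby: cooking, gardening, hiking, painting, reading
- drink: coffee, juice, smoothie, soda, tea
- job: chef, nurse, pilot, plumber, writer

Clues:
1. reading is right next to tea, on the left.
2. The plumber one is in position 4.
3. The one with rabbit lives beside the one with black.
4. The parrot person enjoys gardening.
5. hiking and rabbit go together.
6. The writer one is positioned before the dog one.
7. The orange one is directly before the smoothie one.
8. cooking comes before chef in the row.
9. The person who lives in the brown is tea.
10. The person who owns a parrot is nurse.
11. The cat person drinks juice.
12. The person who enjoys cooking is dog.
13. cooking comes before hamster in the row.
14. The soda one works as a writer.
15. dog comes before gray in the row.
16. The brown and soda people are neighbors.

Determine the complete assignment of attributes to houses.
Solution:

House | Color | Pet | Hobby | Drink | Job
-----------------------------------------
  1   | white | cat | reading | juice | pilot
  2   | brown | parrot | gardening | tea | nurse
  3   | orange | rabbit | hiking | soda | writer
  4   | black | dog | cooking | smoothie | plumber
  5   | gray | hamster | painting | coffee | chef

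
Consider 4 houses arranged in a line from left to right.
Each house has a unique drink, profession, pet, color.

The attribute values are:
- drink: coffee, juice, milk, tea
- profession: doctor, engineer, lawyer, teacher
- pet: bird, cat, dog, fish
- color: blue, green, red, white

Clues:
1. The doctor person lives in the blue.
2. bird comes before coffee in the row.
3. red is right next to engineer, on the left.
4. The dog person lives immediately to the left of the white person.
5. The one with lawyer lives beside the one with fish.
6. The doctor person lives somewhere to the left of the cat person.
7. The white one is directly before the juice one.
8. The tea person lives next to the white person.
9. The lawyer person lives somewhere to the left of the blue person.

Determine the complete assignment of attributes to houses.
Solution:

House | Drink | Profession | Pet | Color
----------------------------------------
  1   | tea | lawyer | dog | red
  2   | milk | engineer | fish | white
  3   | juice | doctor | bird | blue
  4   | coffee | teacher | cat | green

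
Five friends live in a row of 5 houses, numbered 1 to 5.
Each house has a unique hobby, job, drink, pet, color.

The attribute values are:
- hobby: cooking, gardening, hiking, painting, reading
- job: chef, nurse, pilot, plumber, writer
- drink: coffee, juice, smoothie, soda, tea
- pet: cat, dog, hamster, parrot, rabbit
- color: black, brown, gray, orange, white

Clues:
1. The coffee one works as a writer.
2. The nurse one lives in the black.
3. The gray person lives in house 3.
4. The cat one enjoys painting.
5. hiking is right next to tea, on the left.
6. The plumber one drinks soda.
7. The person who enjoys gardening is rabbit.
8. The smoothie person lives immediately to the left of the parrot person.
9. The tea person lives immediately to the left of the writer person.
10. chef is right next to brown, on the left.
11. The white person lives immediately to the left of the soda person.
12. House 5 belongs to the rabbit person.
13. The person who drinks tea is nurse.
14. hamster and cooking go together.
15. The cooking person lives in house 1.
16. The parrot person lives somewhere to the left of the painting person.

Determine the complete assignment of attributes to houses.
Solution:

House | Hobby | Job | Drink | Pet | Color
-----------------------------------------
  1   | cooking | chef | smoothie | hamster | white
  2   | reading | plumber | soda | parrot | brown
  3   | hiking | pilot | juice | dog | gray
  4   | painting | nurse | tea | cat | black
  5   | gardening | writer | coffee | rabbit | orange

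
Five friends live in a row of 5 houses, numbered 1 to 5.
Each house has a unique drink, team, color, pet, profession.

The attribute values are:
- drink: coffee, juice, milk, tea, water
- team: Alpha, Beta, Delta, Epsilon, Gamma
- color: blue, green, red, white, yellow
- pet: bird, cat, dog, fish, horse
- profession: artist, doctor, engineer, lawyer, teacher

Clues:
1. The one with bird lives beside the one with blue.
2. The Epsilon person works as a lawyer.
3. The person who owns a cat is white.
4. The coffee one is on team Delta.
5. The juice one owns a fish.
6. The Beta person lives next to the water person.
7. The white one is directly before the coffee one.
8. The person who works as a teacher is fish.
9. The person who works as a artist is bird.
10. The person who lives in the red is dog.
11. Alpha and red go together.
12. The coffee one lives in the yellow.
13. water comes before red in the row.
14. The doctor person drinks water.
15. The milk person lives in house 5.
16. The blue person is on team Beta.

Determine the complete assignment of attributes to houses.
Solution:

House | Drink | Team | Color | Pet | Profession
-----------------------------------------------
  1   | tea | Epsilon | white | cat | lawyer
  2   | coffee | Delta | yellow | bird | artist
  3   | juice | Beta | blue | fish | teacher
  4   | water | Gamma | green | horse | doctor
  5   | milk | Alpha | red | dog | engineer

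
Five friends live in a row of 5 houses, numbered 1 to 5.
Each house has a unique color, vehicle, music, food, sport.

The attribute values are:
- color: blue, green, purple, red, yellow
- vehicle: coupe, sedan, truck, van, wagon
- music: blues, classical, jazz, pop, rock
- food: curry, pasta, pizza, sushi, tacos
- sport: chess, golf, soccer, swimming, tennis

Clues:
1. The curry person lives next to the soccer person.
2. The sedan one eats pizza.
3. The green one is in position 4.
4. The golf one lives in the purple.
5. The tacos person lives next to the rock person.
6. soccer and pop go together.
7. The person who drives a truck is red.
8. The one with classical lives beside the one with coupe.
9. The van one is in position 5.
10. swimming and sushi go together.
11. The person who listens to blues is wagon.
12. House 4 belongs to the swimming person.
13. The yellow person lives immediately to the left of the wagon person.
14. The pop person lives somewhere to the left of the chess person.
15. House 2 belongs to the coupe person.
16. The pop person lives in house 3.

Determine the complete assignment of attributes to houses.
Solution:

House | Color | Vehicle | Music | Food | Sport
----------------------------------------------
  1   | red | truck | classical | tacos | tennis
  2   | purple | coupe | rock | curry | golf
  3   | yellow | sedan | pop | pizza | soccer
  4   | green | wagon | blues | sushi | swimming
  5   | blue | van | jazz | pasta | chess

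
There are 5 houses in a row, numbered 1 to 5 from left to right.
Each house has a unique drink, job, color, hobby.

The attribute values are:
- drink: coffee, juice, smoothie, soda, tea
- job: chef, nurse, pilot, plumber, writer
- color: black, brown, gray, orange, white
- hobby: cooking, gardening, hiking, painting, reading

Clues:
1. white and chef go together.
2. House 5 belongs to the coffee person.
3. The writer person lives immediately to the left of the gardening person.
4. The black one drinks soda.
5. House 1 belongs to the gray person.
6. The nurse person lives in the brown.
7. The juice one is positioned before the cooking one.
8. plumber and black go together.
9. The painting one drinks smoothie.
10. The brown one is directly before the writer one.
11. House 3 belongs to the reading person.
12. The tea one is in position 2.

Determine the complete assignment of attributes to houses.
Solution:

House | Drink | Job | Color | Hobby
-----------------------------------
  1   | smoothie | pilot | gray | painting
  2   | tea | nurse | brown | hiking
  3   | juice | writer | orange | reading
  4   | soda | plumber | black | gardening
  5   | coffee | chef | white | cooking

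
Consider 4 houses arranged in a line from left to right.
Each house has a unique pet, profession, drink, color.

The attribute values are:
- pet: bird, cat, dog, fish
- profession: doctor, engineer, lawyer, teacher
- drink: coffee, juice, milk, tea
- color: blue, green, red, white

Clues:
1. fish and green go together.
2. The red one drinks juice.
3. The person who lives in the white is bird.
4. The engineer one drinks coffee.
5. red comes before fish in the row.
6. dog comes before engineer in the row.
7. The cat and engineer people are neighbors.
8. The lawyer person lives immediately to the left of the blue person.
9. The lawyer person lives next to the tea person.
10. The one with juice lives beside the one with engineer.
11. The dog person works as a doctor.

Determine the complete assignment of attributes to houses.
Solution:

House | Pet | Profession | Drink | Color
----------------------------------------
  1   | bird | lawyer | milk | white
  2   | dog | doctor | tea | blue
  3   | cat | teacher | juice | red
  4   | fish | engineer | coffee | green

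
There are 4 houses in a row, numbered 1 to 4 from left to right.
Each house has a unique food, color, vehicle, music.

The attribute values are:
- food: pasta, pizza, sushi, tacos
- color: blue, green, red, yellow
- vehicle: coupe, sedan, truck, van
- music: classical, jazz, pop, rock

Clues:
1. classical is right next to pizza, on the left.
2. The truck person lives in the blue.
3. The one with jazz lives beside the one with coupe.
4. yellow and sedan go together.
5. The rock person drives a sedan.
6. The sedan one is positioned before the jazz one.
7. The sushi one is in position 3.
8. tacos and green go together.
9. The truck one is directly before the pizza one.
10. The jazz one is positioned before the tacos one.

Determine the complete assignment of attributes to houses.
Solution:

House | Food | Color | Vehicle | Music
--------------------------------------
  1   | pasta | blue | truck | classical
  2   | pizza | yellow | sedan | rock
  3   | sushi | red | van | jazz
  4   | tacos | green | coupe | pop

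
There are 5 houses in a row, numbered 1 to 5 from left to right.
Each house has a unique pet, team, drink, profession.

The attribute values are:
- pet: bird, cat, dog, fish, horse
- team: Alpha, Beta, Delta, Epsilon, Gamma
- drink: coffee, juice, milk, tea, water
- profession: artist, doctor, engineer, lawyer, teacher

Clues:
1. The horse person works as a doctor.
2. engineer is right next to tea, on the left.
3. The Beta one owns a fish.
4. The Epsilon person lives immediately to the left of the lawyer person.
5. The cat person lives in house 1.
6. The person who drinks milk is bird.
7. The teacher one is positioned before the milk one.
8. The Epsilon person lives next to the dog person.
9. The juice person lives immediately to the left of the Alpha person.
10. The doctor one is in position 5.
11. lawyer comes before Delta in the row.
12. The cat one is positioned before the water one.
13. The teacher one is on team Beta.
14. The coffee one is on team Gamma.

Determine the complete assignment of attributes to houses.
Solution:

House | Pet | Team | Drink | Profession
---------------------------------------
  1   | cat | Epsilon | juice | engineer
  2   | dog | Alpha | tea | lawyer
  3   | fish | Beta | water | teacher
  4   | bird | Delta | milk | artist
  5   | horse | Gamma | coffee | doctor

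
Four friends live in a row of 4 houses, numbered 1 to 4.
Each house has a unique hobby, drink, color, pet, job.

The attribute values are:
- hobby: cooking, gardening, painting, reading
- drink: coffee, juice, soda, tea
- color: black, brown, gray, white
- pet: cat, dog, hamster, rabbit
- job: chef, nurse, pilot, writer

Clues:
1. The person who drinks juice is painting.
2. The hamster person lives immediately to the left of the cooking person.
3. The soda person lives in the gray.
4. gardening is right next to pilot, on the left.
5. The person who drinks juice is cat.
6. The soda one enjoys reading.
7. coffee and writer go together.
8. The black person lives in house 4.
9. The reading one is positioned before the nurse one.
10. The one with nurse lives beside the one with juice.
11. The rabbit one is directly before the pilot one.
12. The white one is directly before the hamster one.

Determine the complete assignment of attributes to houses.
Solution:

House | Hobby | Drink | Color | Pet | Job
-----------------------------------------
  1   | gardening | coffee | white | rabbit | writer
  2   | reading | soda | gray | hamster | pilot
  3   | cooking | tea | brown | dog | nurse
  4   | painting | juice | black | cat | chef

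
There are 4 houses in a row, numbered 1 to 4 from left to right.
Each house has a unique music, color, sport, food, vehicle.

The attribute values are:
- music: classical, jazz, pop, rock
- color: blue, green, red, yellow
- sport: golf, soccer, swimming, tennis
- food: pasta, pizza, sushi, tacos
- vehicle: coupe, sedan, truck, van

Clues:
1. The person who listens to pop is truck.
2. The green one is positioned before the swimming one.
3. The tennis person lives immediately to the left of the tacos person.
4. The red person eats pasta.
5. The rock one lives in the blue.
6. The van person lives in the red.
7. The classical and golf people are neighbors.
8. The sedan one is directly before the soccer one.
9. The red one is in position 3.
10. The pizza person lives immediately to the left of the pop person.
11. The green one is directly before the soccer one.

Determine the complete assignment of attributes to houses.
Solution:

House | Music | Color | Sport | Food | Vehicle
----------------------------------------------
  1   | jazz | green | tennis | pizza | sedan
  2   | pop | yellow | soccer | tacos | truck
  3   | classical | red | swimming | pasta | van
  4   | rock | blue | golf | sushi | coupe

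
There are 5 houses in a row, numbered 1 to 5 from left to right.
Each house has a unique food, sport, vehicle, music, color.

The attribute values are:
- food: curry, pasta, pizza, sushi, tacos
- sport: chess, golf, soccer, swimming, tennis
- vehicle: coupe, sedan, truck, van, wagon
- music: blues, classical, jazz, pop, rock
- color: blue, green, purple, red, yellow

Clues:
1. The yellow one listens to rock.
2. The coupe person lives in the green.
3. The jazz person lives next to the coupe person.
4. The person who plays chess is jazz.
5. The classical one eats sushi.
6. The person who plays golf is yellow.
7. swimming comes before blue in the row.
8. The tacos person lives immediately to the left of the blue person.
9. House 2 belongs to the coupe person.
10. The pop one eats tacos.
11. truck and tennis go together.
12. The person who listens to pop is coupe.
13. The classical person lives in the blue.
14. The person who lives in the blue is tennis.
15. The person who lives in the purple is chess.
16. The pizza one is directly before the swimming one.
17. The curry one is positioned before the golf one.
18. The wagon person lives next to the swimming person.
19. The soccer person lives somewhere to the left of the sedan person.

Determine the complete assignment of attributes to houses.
Solution:

House | Food | Sport | Vehicle | Music | Color
----------------------------------------------
  1   | pizza | chess | wagon | jazz | purple
  2   | tacos | swimming | coupe | pop | green
  3   | sushi | tennis | truck | classical | blue
  4   | curry | soccer | van | blues | red
  5   | pasta | golf | sedan | rock | yellow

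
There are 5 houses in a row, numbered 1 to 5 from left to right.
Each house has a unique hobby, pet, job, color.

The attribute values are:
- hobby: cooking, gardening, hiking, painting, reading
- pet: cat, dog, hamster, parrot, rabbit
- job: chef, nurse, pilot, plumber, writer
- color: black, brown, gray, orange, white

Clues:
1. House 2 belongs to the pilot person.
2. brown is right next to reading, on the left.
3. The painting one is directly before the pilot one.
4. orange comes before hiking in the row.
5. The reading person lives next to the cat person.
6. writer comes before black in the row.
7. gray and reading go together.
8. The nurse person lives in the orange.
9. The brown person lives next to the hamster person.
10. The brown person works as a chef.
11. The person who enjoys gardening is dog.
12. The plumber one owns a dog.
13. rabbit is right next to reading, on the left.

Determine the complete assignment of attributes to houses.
Solution:

House | Hobby | Pet | Job | Color
---------------------------------
  1   | painting | rabbit | chef | brown
  2   | reading | hamster | pilot | gray
  3   | cooking | cat | nurse | orange
  4   | hiking | parrot | writer | white
  5   | gardening | dog | plumber | black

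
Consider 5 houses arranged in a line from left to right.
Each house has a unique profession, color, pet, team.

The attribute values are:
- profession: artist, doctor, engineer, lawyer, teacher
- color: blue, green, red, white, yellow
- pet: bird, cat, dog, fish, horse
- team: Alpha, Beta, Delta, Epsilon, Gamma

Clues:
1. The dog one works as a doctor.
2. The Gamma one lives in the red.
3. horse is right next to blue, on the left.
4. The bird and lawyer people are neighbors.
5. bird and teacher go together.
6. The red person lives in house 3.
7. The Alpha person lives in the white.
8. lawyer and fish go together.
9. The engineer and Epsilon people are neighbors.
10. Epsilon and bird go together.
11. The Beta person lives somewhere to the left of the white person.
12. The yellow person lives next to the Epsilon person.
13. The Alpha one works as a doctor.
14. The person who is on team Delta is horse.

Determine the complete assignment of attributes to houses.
Solution:

House | Profession | Color | Pet | Team
---------------------------------------
  1   | engineer | yellow | horse | Delta
  2   | teacher | blue | bird | Epsilon
  3   | lawyer | red | fish | Gamma
  4   | artist | green | cat | Beta
  5   | doctor | white | dog | Alpha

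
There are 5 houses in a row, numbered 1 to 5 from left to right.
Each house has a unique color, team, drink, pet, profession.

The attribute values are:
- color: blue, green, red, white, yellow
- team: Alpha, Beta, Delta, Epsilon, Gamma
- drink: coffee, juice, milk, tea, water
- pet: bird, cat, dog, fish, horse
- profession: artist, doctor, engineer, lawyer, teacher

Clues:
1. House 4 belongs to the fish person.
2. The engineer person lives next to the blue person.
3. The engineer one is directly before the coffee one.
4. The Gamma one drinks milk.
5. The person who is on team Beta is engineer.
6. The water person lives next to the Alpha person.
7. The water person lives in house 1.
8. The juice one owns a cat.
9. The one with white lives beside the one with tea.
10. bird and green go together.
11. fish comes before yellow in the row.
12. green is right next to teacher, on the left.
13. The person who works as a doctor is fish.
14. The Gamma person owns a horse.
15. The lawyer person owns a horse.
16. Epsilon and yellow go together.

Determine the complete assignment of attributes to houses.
Solution:

House | Color | Team | Drink | Pet | Profession
-----------------------------------------------
  1   | green | Beta | water | bird | engineer
  2   | blue | Alpha | coffee | dog | teacher
  3   | white | Gamma | milk | horse | lawyer
  4   | red | Delta | tea | fish | doctor
  5   | yellow | Epsilon | juice | cat | artist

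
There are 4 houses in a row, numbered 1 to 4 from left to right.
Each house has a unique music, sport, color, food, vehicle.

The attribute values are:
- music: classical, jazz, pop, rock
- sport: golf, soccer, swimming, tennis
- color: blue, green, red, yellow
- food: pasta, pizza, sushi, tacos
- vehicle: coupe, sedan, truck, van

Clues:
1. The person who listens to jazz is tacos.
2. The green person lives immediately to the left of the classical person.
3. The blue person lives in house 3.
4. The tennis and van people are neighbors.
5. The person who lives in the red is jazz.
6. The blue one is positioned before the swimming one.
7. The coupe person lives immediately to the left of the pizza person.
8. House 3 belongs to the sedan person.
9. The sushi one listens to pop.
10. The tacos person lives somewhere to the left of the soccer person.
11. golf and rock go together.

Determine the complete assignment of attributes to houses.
Solution:

House | Music | Sport | Color | Food | Vehicle
----------------------------------------------
  1   | jazz | tennis | red | tacos | coupe
  2   | rock | golf | green | pizza | van
  3   | classical | soccer | blue | pasta | sedan
  4   | pop | swimming | yellow | sushi | truck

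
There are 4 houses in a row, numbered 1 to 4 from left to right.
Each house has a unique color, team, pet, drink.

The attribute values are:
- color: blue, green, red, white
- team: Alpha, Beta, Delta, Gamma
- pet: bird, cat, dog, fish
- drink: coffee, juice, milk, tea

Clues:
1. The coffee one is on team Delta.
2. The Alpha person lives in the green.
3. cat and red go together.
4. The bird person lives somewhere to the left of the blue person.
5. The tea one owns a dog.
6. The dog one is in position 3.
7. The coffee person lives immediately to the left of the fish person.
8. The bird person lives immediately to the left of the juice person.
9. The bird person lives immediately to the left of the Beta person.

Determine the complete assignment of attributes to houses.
Solution:

House | Color | Team | Pet | Drink
----------------------------------
  1   | white | Delta | bird | coffee
  2   | blue | Beta | fish | juice
  3   | green | Alpha | dog | tea
  4   | red | Gamma | cat | milk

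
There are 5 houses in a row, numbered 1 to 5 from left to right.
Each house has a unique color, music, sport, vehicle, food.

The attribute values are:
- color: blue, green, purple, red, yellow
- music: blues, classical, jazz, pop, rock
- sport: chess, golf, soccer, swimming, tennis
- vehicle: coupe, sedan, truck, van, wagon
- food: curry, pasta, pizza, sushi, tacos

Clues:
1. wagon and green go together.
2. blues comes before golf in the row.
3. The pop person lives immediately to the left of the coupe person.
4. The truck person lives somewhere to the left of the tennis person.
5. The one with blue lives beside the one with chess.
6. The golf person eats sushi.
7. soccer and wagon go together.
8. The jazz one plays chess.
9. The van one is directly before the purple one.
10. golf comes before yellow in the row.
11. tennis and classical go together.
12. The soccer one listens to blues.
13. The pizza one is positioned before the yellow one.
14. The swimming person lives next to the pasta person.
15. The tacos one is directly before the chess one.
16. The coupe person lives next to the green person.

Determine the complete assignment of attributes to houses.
Solution:

House | Color | Music | Sport | Vehicle | Food
----------------------------------------------
  1   | blue | pop | swimming | van | tacos
  2   | purple | jazz | chess | coupe | pasta
  3   | green | blues | soccer | wagon | pizza
  4   | red | rock | golf | truck | sushi
  5   | yellow | classical | tennis | sedan | curry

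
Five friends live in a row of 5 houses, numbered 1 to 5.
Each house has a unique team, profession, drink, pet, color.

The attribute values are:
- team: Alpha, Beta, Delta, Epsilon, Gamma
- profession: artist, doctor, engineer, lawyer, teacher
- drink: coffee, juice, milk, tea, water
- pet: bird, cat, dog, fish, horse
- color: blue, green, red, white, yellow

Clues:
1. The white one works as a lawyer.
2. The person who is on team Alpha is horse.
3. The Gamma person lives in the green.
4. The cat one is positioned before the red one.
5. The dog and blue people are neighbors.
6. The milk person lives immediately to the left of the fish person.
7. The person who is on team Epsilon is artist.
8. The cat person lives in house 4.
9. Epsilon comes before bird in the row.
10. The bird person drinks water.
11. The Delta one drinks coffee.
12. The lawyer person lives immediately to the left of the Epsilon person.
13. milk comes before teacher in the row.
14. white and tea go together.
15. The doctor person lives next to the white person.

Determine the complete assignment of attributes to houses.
Solution:

House | Team | Profession | Drink | Pet | Color
-----------------------------------------------
  1   | Gamma | engineer | milk | dog | green
  2   | Delta | doctor | coffee | fish | blue
  3   | Alpha | lawyer | tea | horse | white
  4   | Epsilon | artist | juice | cat | yellow
  5   | Beta | teacher | water | bird | red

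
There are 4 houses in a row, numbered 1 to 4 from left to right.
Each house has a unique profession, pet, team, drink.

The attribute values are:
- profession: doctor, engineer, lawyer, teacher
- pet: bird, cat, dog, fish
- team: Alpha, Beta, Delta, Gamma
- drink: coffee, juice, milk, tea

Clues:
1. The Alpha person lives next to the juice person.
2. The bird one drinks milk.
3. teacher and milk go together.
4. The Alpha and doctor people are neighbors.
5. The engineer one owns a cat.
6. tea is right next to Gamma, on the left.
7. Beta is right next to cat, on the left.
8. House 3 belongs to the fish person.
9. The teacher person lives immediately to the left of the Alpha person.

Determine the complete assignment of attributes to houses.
Solution:

House | Profession | Pet | Team | Drink
---------------------------------------
  1   | teacher | bird | Beta | milk
  2   | engineer | cat | Alpha | tea
  3   | doctor | fish | Gamma | juice
  4   | lawyer | dog | Delta | coffee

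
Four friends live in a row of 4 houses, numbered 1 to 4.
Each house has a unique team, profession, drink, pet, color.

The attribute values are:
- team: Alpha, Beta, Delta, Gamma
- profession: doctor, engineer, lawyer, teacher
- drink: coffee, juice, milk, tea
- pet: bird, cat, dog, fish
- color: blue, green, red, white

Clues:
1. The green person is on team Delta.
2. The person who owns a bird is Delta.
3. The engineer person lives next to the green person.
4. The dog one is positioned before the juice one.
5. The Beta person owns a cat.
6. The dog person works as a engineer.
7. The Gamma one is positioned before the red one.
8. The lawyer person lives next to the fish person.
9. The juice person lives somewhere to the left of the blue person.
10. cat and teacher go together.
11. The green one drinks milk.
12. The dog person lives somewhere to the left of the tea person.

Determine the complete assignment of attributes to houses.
Solution:

House | Team | Profession | Drink | Pet | Color
-----------------------------------------------
  1   | Gamma | engineer | coffee | dog | white
  2   | Delta | lawyer | milk | bird | green
  3   | Alpha | doctor | juice | fish | red
  4   | Beta | teacher | tea | cat | blue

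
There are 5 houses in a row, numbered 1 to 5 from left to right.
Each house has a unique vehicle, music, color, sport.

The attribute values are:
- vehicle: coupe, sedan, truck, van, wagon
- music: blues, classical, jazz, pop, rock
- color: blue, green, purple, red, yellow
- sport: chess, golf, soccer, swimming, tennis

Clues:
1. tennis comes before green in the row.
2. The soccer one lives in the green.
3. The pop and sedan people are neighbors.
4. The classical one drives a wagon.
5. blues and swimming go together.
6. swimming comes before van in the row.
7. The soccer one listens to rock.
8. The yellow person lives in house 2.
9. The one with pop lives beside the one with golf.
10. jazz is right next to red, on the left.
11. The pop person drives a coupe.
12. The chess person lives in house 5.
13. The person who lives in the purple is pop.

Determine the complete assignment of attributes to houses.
Solution:

House | Vehicle | Music | Color | Sport
---------------------------------------
  1   | coupe | pop | purple | tennis
  2   | sedan | jazz | yellow | golf
  3   | truck | blues | red | swimming
  4   | van | rock | green | soccer
  5   | wagon | classical | blue | chess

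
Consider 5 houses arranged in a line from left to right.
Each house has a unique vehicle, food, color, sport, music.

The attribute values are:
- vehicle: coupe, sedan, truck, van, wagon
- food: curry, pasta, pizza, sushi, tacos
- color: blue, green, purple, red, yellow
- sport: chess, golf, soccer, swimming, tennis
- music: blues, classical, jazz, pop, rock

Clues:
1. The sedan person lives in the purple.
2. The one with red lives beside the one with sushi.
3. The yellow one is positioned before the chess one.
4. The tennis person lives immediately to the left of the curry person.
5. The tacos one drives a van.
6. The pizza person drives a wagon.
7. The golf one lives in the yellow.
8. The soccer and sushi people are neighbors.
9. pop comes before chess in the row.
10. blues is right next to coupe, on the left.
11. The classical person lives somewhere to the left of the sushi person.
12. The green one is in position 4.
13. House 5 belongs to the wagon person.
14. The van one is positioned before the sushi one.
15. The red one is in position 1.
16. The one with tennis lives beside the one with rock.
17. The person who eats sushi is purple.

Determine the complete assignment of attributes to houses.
Solution:

House | Vehicle | Food | Color | Sport | Music
----------------------------------------------
  1   | van | tacos | red | soccer | classical
  2   | sedan | sushi | purple | tennis | blues
  3   | coupe | curry | yellow | golf | rock
  4   | truck | pasta | green | swimming | pop
  5   | wagon | pizza | blue | chess | jazz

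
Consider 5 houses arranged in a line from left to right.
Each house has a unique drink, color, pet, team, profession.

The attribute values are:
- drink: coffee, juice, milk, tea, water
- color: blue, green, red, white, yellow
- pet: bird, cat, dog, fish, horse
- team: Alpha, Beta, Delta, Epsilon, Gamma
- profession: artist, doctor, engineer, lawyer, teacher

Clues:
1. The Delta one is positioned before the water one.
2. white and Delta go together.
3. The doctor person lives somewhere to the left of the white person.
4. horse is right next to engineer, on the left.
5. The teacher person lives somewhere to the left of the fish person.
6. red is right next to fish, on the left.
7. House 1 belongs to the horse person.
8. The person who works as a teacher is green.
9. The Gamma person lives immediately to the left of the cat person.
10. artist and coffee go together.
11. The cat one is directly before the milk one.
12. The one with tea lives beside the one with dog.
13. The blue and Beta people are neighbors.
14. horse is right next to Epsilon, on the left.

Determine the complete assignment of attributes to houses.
Solution:

House | Drink | Color | Pet | Team | Profession
-----------------------------------------------
  1   | juice | green | horse | Gamma | teacher
  2   | tea | blue | cat | Epsilon | engineer
  3   | milk | red | dog | Beta | doctor
  4   | coffee | white | fish | Delta | artist
  5   | water | yellow | bird | Alpha | lawyer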